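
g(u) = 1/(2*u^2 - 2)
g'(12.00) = 0.00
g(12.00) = 0.00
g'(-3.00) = 0.05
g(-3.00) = 0.06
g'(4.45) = -0.01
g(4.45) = 0.03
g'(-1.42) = 1.37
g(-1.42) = 0.49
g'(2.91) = -0.05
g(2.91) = 0.07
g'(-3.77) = 0.02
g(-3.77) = 0.04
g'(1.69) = -0.49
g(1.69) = 0.27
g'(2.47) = -0.09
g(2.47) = 0.10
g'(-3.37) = 0.03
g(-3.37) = 0.05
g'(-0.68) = 2.35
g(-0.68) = -0.93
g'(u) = -4*u/(2*u^2 - 2)^2 = -u/(u^2 - 1)^2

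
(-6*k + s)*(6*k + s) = -36*k^2 + s^2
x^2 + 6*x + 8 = (x + 2)*(x + 4)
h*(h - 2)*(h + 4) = h^3 + 2*h^2 - 8*h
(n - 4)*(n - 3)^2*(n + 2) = n^4 - 8*n^3 + 13*n^2 + 30*n - 72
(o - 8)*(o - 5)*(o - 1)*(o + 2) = o^4 - 12*o^3 + 25*o^2 + 66*o - 80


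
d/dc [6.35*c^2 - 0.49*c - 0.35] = 12.7*c - 0.49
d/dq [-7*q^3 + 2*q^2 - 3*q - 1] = -21*q^2 + 4*q - 3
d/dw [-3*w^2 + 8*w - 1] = 8 - 6*w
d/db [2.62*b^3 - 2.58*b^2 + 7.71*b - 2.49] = 7.86*b^2 - 5.16*b + 7.71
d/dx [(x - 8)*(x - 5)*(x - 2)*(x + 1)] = 4*x^3 - 42*x^2 + 102*x - 14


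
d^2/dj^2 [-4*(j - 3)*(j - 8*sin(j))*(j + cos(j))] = -32*j^2*sin(j) + 4*j^2*cos(j) + 112*j*sin(j) - 64*j*sin(2*j) + 116*j*cos(j) - 24*j + 40*sin(j) + 192*sin(2*j) - 200*cos(j) + 64*cos(2*j) + 24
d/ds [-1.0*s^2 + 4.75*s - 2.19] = 4.75 - 2.0*s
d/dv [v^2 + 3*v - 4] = 2*v + 3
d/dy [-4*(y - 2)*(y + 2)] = -8*y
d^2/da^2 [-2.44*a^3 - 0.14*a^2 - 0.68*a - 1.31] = -14.64*a - 0.28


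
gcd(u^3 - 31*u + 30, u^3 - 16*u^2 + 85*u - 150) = u - 5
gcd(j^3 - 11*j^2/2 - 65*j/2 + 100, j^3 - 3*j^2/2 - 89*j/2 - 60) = j^2 - 3*j - 40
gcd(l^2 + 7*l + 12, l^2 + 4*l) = l + 4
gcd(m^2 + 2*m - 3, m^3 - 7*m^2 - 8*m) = 1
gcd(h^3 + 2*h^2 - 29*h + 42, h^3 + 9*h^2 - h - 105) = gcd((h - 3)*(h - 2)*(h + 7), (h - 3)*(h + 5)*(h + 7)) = h^2 + 4*h - 21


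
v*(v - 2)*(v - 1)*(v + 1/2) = v^4 - 5*v^3/2 + v^2/2 + v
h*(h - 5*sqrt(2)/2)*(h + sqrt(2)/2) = h^3 - 2*sqrt(2)*h^2 - 5*h/2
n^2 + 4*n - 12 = (n - 2)*(n + 6)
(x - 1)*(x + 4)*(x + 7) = x^3 + 10*x^2 + 17*x - 28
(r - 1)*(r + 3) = r^2 + 2*r - 3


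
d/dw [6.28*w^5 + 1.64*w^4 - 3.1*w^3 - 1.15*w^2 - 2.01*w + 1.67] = 31.4*w^4 + 6.56*w^3 - 9.3*w^2 - 2.3*w - 2.01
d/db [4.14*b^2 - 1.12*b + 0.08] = 8.28*b - 1.12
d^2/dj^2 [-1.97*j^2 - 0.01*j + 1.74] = -3.94000000000000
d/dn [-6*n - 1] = -6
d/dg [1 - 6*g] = -6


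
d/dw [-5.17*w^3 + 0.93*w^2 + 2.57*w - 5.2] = -15.51*w^2 + 1.86*w + 2.57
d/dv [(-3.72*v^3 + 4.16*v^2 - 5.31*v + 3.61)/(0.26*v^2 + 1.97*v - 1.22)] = (-0.9672*v^4 - 14.6568*v^3 + 23.191*v^2 - 12.0276*v - 0.633500000000001)/(0.0676*v^4 + 1.0244*v^3 + 3.2465*v^2 - 4.8068*v + 1.4884)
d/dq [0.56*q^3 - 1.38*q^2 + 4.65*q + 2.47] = 1.68*q^2 - 2.76*q + 4.65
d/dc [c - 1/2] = 1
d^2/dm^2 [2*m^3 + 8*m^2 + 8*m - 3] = 12*m + 16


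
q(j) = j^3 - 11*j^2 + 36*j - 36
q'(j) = 3*j^2 - 22*j + 36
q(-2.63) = -224.96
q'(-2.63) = 114.61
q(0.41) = -23.02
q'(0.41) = 27.48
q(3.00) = 0.00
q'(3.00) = -3.00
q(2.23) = 0.67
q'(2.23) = 1.86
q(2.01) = 0.04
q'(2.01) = 3.90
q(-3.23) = -300.74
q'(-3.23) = 138.36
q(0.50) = -20.62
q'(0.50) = 25.75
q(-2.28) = -187.11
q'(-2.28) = 101.76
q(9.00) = 126.00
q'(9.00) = 81.00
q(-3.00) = -270.00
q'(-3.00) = 129.00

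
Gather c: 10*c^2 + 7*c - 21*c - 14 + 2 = 10*c^2 - 14*c - 12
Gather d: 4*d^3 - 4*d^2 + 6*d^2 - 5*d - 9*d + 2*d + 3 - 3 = 4*d^3 + 2*d^2 - 12*d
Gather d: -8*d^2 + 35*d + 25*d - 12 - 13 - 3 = -8*d^2 + 60*d - 28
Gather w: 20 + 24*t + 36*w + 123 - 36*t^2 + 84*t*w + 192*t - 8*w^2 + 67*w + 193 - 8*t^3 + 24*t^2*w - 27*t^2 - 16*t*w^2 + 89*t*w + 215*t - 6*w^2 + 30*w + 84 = -8*t^3 - 63*t^2 + 431*t + w^2*(-16*t - 14) + w*(24*t^2 + 173*t + 133) + 420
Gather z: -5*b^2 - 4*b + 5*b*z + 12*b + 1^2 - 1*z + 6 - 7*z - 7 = -5*b^2 + 8*b + z*(5*b - 8)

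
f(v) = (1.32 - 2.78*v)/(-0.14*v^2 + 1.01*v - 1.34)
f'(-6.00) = -0.09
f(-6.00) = -1.45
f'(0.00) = 1.33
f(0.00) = -0.99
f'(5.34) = -1796.61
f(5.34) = -220.94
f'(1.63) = 454.63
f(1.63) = 48.91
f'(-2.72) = -0.06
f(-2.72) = -1.73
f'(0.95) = 9.31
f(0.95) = 2.61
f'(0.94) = 9.06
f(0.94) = 2.51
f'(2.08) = 61.39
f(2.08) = -28.77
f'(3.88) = -9.16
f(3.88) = -20.09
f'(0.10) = 1.58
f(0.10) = -0.84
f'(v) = (1.32 - 2.78*v)*(0.28*v - 1.01)/(-0.14*v^2 + 1.01*v - 1.34)^2 - 2.78/(-0.14*v^2 + 1.01*v - 1.34)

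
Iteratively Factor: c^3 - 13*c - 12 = (c + 1)*(c^2 - c - 12) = (c - 4)*(c + 1)*(c + 3)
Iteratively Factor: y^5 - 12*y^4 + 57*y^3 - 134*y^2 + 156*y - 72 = (y - 2)*(y^4 - 10*y^3 + 37*y^2 - 60*y + 36) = (y - 2)^2*(y^3 - 8*y^2 + 21*y - 18) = (y - 3)*(y - 2)^2*(y^2 - 5*y + 6) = (y - 3)*(y - 2)^3*(y - 3)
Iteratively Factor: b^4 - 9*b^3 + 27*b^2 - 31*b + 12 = (b - 4)*(b^3 - 5*b^2 + 7*b - 3) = (b - 4)*(b - 1)*(b^2 - 4*b + 3) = (b - 4)*(b - 1)^2*(b - 3)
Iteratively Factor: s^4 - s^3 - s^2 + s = (s - 1)*(s^3 - s) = (s - 1)^2*(s^2 + s) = s*(s - 1)^2*(s + 1)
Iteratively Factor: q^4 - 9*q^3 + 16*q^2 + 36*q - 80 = (q - 2)*(q^3 - 7*q^2 + 2*q + 40) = (q - 4)*(q - 2)*(q^2 - 3*q - 10) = (q - 5)*(q - 4)*(q - 2)*(q + 2)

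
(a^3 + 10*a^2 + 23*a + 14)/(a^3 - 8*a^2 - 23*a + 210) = (a^3 + 10*a^2 + 23*a + 14)/(a^3 - 8*a^2 - 23*a + 210)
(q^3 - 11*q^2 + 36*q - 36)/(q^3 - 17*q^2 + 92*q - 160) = (q^3 - 11*q^2 + 36*q - 36)/(q^3 - 17*q^2 + 92*q - 160)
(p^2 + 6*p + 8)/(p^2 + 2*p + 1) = (p^2 + 6*p + 8)/(p^2 + 2*p + 1)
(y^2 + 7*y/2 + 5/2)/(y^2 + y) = (y + 5/2)/y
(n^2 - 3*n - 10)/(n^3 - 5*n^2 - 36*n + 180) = (n + 2)/(n^2 - 36)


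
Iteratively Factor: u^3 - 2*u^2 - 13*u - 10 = (u + 1)*(u^2 - 3*u - 10) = (u - 5)*(u + 1)*(u + 2)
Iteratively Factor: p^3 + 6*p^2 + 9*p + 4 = (p + 4)*(p^2 + 2*p + 1) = (p + 1)*(p + 4)*(p + 1)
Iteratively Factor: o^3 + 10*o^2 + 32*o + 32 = (o + 4)*(o^2 + 6*o + 8) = (o + 2)*(o + 4)*(o + 4)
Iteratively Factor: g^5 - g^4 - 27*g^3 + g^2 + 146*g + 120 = (g - 5)*(g^4 + 4*g^3 - 7*g^2 - 34*g - 24) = (g - 5)*(g + 2)*(g^3 + 2*g^2 - 11*g - 12) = (g - 5)*(g + 2)*(g + 4)*(g^2 - 2*g - 3) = (g - 5)*(g - 3)*(g + 2)*(g + 4)*(g + 1)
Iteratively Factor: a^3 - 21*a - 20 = (a - 5)*(a^2 + 5*a + 4) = (a - 5)*(a + 4)*(a + 1)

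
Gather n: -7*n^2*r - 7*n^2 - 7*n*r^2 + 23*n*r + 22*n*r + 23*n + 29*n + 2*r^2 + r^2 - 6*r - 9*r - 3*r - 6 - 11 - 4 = n^2*(-7*r - 7) + n*(-7*r^2 + 45*r + 52) + 3*r^2 - 18*r - 21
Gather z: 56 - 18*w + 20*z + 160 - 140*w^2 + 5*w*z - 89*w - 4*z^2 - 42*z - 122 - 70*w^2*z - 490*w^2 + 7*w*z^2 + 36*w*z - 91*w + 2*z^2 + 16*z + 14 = -630*w^2 - 198*w + z^2*(7*w - 2) + z*(-70*w^2 + 41*w - 6) + 108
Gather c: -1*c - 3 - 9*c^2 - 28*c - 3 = -9*c^2 - 29*c - 6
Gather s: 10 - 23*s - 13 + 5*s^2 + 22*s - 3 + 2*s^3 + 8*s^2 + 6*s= 2*s^3 + 13*s^2 + 5*s - 6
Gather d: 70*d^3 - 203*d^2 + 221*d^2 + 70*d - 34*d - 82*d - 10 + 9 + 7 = 70*d^3 + 18*d^2 - 46*d + 6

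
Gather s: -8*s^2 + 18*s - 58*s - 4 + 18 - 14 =-8*s^2 - 40*s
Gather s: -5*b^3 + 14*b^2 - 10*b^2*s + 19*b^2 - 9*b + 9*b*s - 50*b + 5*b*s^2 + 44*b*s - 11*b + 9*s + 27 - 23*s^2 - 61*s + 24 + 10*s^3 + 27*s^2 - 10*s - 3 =-5*b^3 + 33*b^2 - 70*b + 10*s^3 + s^2*(5*b + 4) + s*(-10*b^2 + 53*b - 62) + 48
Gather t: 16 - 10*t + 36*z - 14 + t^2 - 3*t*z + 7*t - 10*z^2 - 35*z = t^2 + t*(-3*z - 3) - 10*z^2 + z + 2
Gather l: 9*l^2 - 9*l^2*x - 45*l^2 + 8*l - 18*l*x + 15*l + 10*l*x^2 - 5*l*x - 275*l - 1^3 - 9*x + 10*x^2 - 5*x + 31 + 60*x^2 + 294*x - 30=l^2*(-9*x - 36) + l*(10*x^2 - 23*x - 252) + 70*x^2 + 280*x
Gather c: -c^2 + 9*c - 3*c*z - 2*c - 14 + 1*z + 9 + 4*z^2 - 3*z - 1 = -c^2 + c*(7 - 3*z) + 4*z^2 - 2*z - 6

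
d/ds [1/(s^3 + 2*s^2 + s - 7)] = (-3*s^2 - 4*s - 1)/(s^3 + 2*s^2 + s - 7)^2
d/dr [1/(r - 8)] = -1/(r - 8)^2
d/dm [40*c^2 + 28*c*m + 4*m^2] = 28*c + 8*m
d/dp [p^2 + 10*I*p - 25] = 2*p + 10*I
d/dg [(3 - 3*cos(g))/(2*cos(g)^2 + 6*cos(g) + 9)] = 3*(4*cos(g) - cos(2*g) + 14)*sin(g)/(6*cos(g) + cos(2*g) + 10)^2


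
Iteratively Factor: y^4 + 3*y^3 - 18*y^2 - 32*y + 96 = (y - 3)*(y^3 + 6*y^2 - 32) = (y - 3)*(y + 4)*(y^2 + 2*y - 8) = (y - 3)*(y - 2)*(y + 4)*(y + 4)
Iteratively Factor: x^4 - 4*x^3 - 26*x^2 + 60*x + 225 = (x - 5)*(x^3 + x^2 - 21*x - 45) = (x - 5)*(x + 3)*(x^2 - 2*x - 15) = (x - 5)^2*(x + 3)*(x + 3)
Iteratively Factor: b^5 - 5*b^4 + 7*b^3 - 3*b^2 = (b)*(b^4 - 5*b^3 + 7*b^2 - 3*b) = b^2*(b^3 - 5*b^2 + 7*b - 3) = b^2*(b - 1)*(b^2 - 4*b + 3) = b^2*(b - 3)*(b - 1)*(b - 1)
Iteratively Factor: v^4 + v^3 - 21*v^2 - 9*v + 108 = (v + 3)*(v^3 - 2*v^2 - 15*v + 36) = (v - 3)*(v + 3)*(v^2 + v - 12) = (v - 3)*(v + 3)*(v + 4)*(v - 3)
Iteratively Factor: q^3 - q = (q)*(q^2 - 1) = q*(q - 1)*(q + 1)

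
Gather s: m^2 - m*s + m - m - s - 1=m^2 + s*(-m - 1) - 1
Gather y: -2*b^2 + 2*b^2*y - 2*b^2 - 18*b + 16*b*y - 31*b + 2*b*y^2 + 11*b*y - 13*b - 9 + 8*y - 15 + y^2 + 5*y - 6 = -4*b^2 - 62*b + y^2*(2*b + 1) + y*(2*b^2 + 27*b + 13) - 30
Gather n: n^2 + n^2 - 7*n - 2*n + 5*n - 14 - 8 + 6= 2*n^2 - 4*n - 16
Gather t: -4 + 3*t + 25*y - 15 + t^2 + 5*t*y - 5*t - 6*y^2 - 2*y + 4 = t^2 + t*(5*y - 2) - 6*y^2 + 23*y - 15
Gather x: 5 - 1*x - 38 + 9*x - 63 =8*x - 96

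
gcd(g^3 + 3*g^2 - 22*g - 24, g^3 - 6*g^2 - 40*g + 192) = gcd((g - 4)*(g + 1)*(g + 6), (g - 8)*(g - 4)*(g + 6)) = g^2 + 2*g - 24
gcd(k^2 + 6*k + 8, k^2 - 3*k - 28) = k + 4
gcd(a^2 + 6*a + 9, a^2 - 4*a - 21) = a + 3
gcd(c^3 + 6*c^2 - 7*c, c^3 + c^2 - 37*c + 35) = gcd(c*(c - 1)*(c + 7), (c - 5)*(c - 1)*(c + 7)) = c^2 + 6*c - 7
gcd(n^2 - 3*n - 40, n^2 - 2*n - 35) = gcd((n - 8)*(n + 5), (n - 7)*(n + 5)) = n + 5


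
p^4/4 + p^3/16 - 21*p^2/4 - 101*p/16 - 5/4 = (p/4 + 1)*(p - 5)*(p + 1/4)*(p + 1)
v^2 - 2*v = v*(v - 2)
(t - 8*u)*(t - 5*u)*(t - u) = t^3 - 14*t^2*u + 53*t*u^2 - 40*u^3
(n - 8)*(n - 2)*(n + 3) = n^3 - 7*n^2 - 14*n + 48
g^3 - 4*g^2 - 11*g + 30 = (g - 5)*(g - 2)*(g + 3)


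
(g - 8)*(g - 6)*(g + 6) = g^3 - 8*g^2 - 36*g + 288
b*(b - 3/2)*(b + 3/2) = b^3 - 9*b/4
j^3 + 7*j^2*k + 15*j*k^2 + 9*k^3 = (j + k)*(j + 3*k)^2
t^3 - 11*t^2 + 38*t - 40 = (t - 5)*(t - 4)*(t - 2)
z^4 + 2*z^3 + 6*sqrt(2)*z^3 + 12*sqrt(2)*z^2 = z^2*(z + 2)*(z + 6*sqrt(2))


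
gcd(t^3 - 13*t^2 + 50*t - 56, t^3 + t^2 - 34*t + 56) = t^2 - 6*t + 8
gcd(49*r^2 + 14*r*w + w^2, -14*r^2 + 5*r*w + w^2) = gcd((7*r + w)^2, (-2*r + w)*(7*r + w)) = 7*r + w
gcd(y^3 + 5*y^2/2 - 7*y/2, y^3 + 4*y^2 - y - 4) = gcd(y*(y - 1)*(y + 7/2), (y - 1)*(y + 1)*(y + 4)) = y - 1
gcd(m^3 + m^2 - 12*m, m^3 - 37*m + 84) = m - 3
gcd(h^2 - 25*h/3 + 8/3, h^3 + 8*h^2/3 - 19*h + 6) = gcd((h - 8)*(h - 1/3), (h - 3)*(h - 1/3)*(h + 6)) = h - 1/3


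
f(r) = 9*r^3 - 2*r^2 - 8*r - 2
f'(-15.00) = 6127.00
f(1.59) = 16.40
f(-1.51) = -25.47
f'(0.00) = -8.00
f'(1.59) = 53.90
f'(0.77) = 4.93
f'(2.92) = 210.53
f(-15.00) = -30707.00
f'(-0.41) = -1.82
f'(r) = 27*r^2 - 4*r - 8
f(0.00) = -2.00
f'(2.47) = 146.84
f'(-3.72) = 380.52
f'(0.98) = 14.01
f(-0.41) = 0.32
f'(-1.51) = 59.60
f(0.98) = -3.29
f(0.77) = -5.24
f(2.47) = 101.66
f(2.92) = 181.66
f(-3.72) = -463.23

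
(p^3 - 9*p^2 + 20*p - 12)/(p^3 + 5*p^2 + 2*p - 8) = (p^2 - 8*p + 12)/(p^2 + 6*p + 8)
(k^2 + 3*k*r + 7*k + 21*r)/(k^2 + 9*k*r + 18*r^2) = (k + 7)/(k + 6*r)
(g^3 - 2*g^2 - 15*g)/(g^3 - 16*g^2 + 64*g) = (g^2 - 2*g - 15)/(g^2 - 16*g + 64)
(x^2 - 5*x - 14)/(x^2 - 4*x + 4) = (x^2 - 5*x - 14)/(x^2 - 4*x + 4)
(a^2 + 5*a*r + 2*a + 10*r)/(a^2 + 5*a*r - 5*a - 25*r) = (a + 2)/(a - 5)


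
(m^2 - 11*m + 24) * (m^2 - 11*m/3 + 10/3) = m^4 - 44*m^3/3 + 203*m^2/3 - 374*m/3 + 80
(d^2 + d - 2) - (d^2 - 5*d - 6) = 6*d + 4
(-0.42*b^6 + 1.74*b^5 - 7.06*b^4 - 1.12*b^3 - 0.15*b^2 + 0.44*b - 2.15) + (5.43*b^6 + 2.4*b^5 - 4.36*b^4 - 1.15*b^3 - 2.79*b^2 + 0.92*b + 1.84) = 5.01*b^6 + 4.14*b^5 - 11.42*b^4 - 2.27*b^3 - 2.94*b^2 + 1.36*b - 0.31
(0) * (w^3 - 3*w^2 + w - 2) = 0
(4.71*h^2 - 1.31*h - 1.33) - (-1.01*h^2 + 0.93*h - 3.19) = 5.72*h^2 - 2.24*h + 1.86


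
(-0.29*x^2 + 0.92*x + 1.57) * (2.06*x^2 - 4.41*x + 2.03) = -0.5974*x^4 + 3.1741*x^3 - 1.4117*x^2 - 5.0561*x + 3.1871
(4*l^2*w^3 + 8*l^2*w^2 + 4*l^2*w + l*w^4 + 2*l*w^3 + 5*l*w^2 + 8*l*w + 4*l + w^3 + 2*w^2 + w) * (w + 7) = 4*l^2*w^4 + 36*l^2*w^3 + 60*l^2*w^2 + 28*l^2*w + l*w^5 + 9*l*w^4 + 19*l*w^3 + 43*l*w^2 + 60*l*w + 28*l + w^4 + 9*w^3 + 15*w^2 + 7*w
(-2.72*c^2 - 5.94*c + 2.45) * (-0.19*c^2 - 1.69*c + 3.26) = 0.5168*c^4 + 5.7254*c^3 + 0.7059*c^2 - 23.5049*c + 7.987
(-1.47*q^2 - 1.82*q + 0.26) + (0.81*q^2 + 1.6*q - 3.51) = -0.66*q^2 - 0.22*q - 3.25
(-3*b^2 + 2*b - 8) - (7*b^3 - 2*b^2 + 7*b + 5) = -7*b^3 - b^2 - 5*b - 13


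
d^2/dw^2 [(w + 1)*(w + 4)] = 2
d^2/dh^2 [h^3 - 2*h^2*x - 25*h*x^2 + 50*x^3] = 6*h - 4*x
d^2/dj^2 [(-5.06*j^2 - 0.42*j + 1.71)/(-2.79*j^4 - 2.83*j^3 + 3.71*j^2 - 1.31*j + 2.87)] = (236.325276*j^8 + 278.945316*j^7 - 27.3559399999997*j^6 - 632.876778*j^5 + 978.442374*j^4 + 962.52414*j^3 - 625.895148*j^2 - 60.300324*j + 117.061648)/(21.717639*j^12 + 66.087009*j^11 - 19.60254*j^10 - 122.501582*j^9 + 21.105561*j^8 - 68.989842*j^7 - 9.93968300000001*j^6 + 186.52317*j^5 - 132.505947*j^4 + 155.870294*j^3 - 106.452318*j^2 + 32.371017*j - 23.639903)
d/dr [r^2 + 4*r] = 2*r + 4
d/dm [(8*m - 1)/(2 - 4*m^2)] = 2*(4*m^2 - m + 2)/(4*m^4 - 4*m^2 + 1)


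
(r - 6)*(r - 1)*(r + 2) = r^3 - 5*r^2 - 8*r + 12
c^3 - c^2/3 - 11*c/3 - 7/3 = (c - 7/3)*(c + 1)^2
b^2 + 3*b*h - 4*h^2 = (b - h)*(b + 4*h)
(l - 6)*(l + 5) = l^2 - l - 30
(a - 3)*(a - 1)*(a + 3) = a^3 - a^2 - 9*a + 9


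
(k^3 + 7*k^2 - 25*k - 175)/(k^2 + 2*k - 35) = k + 5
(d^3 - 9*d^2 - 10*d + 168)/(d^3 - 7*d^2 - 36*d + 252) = (d + 4)/(d + 6)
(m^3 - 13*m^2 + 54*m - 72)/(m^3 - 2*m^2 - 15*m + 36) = (m^2 - 10*m + 24)/(m^2 + m - 12)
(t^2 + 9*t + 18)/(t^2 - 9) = (t + 6)/(t - 3)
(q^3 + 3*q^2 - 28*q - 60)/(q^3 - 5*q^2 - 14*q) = (q^2 + q - 30)/(q*(q - 7))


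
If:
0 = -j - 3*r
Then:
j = -3*r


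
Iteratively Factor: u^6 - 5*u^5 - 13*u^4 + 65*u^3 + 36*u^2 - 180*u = (u - 3)*(u^5 - 2*u^4 - 19*u^3 + 8*u^2 + 60*u) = (u - 3)*(u - 2)*(u^4 - 19*u^2 - 30*u) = (u - 3)*(u - 2)*(u + 3)*(u^3 - 3*u^2 - 10*u) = (u - 5)*(u - 3)*(u - 2)*(u + 3)*(u^2 + 2*u) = (u - 5)*(u - 3)*(u - 2)*(u + 2)*(u + 3)*(u)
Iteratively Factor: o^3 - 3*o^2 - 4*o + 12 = (o - 2)*(o^2 - o - 6) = (o - 2)*(o + 2)*(o - 3)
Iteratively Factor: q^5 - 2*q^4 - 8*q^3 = (q)*(q^4 - 2*q^3 - 8*q^2) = q^2*(q^3 - 2*q^2 - 8*q) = q^2*(q + 2)*(q^2 - 4*q) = q^2*(q - 4)*(q + 2)*(q)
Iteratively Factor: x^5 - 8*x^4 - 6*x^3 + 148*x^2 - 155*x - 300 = (x - 5)*(x^4 - 3*x^3 - 21*x^2 + 43*x + 60) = (x - 5)*(x - 3)*(x^3 - 21*x - 20) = (x - 5)*(x - 3)*(x + 4)*(x^2 - 4*x - 5) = (x - 5)*(x - 3)*(x + 1)*(x + 4)*(x - 5)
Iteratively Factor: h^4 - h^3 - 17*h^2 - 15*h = (h)*(h^3 - h^2 - 17*h - 15) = h*(h + 1)*(h^2 - 2*h - 15) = h*(h + 1)*(h + 3)*(h - 5)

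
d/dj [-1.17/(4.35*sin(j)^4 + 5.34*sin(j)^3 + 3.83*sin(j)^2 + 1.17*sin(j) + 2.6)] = (20.358*sin(j)^3 + 18.7434*sin(j)^2 + 8.9622*sin(j) + 1.3689)*cos(j)/(4.35*sin(j)^4 + 5.34*sin(j)^3 + 3.83*sin(j)^2 + 1.17*sin(j) + 2.6)^2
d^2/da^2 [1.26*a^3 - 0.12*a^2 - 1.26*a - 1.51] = 7.56*a - 0.24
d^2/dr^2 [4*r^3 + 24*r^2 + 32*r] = 24*r + 48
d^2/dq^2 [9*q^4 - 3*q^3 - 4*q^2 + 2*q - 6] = 108*q^2 - 18*q - 8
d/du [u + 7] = 1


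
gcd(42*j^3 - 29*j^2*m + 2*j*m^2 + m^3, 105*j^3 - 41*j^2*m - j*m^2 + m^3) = 21*j^2 - 4*j*m - m^2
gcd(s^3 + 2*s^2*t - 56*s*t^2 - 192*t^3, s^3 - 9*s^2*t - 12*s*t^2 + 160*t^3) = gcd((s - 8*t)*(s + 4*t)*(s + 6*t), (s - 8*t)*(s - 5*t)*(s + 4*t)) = s^2 - 4*s*t - 32*t^2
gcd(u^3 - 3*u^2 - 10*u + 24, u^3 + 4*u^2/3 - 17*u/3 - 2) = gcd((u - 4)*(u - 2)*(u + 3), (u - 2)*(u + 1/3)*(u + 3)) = u^2 + u - 6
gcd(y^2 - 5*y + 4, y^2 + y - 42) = 1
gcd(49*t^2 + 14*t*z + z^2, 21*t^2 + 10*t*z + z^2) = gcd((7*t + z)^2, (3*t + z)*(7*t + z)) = 7*t + z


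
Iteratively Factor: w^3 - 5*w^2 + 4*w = (w - 4)*(w^2 - w) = w*(w - 4)*(w - 1)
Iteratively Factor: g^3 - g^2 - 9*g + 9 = (g - 3)*(g^2 + 2*g - 3) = (g - 3)*(g + 3)*(g - 1)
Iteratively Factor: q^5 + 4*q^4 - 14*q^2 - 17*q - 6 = (q + 1)*(q^4 + 3*q^3 - 3*q^2 - 11*q - 6) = (q + 1)*(q + 3)*(q^3 - 3*q - 2) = (q + 1)^2*(q + 3)*(q^2 - q - 2) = (q + 1)^3*(q + 3)*(q - 2)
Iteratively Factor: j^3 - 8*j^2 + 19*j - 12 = (j - 4)*(j^2 - 4*j + 3) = (j - 4)*(j - 3)*(j - 1)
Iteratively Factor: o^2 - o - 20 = (o - 5)*(o + 4)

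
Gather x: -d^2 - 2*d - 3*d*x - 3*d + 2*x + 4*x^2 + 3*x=-d^2 - 5*d + 4*x^2 + x*(5 - 3*d)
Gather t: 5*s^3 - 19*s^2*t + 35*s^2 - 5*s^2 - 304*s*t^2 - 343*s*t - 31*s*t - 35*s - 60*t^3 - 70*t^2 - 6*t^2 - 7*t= 5*s^3 + 30*s^2 - 35*s - 60*t^3 + t^2*(-304*s - 76) + t*(-19*s^2 - 374*s - 7)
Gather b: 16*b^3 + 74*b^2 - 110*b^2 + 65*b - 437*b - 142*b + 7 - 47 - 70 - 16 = 16*b^3 - 36*b^2 - 514*b - 126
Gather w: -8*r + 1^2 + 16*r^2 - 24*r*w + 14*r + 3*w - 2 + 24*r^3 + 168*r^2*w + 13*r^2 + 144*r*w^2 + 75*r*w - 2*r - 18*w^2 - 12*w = 24*r^3 + 29*r^2 + 4*r + w^2*(144*r - 18) + w*(168*r^2 + 51*r - 9) - 1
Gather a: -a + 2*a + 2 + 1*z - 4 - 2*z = a - z - 2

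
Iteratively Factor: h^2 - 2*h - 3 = (h - 3)*(h + 1)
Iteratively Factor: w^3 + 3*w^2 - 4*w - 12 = (w + 3)*(w^2 - 4) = (w - 2)*(w + 3)*(w + 2)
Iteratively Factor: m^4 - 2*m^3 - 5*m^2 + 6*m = (m - 1)*(m^3 - m^2 - 6*m) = (m - 3)*(m - 1)*(m^2 + 2*m) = (m - 3)*(m - 1)*(m + 2)*(m)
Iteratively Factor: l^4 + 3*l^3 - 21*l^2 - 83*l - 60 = (l - 5)*(l^3 + 8*l^2 + 19*l + 12) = (l - 5)*(l + 4)*(l^2 + 4*l + 3) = (l - 5)*(l + 3)*(l + 4)*(l + 1)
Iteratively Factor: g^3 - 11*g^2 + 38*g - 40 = (g - 4)*(g^2 - 7*g + 10) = (g - 5)*(g - 4)*(g - 2)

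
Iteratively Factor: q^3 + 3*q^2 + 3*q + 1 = (q + 1)*(q^2 + 2*q + 1) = (q + 1)^2*(q + 1)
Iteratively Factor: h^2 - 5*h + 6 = (h - 3)*(h - 2)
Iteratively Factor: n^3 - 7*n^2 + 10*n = (n)*(n^2 - 7*n + 10) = n*(n - 2)*(n - 5)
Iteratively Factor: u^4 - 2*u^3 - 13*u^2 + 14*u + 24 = (u + 3)*(u^3 - 5*u^2 + 2*u + 8) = (u - 4)*(u + 3)*(u^2 - u - 2) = (u - 4)*(u - 2)*(u + 3)*(u + 1)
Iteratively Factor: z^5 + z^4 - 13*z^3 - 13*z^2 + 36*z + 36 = (z + 1)*(z^4 - 13*z^2 + 36) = (z - 2)*(z + 1)*(z^3 + 2*z^2 - 9*z - 18) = (z - 2)*(z + 1)*(z + 3)*(z^2 - z - 6) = (z - 2)*(z + 1)*(z + 2)*(z + 3)*(z - 3)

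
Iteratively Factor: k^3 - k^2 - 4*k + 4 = (k - 1)*(k^2 - 4) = (k - 2)*(k - 1)*(k + 2)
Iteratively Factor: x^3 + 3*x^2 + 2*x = (x + 1)*(x^2 + 2*x) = (x + 1)*(x + 2)*(x)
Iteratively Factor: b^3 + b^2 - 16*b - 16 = (b + 4)*(b^2 - 3*b - 4) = (b + 1)*(b + 4)*(b - 4)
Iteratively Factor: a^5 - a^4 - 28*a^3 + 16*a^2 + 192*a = (a - 4)*(a^4 + 3*a^3 - 16*a^2 - 48*a) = a*(a - 4)*(a^3 + 3*a^2 - 16*a - 48) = a*(a - 4)*(a + 4)*(a^2 - a - 12) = a*(a - 4)^2*(a + 4)*(a + 3)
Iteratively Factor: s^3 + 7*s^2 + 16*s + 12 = (s + 3)*(s^2 + 4*s + 4) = (s + 2)*(s + 3)*(s + 2)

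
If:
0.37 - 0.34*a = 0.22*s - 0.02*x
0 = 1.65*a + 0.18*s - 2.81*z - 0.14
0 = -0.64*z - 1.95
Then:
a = -0.0119284294234592*x - 6.35976847249834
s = 0.10934393638171*x + 11.5105512756793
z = -3.05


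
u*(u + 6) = u^2 + 6*u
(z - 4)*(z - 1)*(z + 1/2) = z^3 - 9*z^2/2 + 3*z/2 + 2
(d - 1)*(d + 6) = d^2 + 5*d - 6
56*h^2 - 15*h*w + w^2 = (-8*h + w)*(-7*h + w)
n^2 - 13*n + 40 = (n - 8)*(n - 5)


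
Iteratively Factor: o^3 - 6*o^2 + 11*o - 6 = (o - 1)*(o^2 - 5*o + 6) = (o - 2)*(o - 1)*(o - 3)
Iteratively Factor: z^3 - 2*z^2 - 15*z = (z)*(z^2 - 2*z - 15) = z*(z - 5)*(z + 3)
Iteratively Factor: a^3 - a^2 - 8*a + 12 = (a - 2)*(a^2 + a - 6) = (a - 2)*(a + 3)*(a - 2)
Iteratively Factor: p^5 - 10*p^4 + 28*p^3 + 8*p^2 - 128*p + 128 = (p - 4)*(p^4 - 6*p^3 + 4*p^2 + 24*p - 32) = (p - 4)*(p - 2)*(p^3 - 4*p^2 - 4*p + 16) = (p - 4)*(p - 2)*(p + 2)*(p^2 - 6*p + 8) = (p - 4)^2*(p - 2)*(p + 2)*(p - 2)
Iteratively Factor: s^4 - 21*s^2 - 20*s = (s)*(s^3 - 21*s - 20) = s*(s + 4)*(s^2 - 4*s - 5) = s*(s - 5)*(s + 4)*(s + 1)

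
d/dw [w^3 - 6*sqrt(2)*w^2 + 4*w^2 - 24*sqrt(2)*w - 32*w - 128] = 3*w^2 - 12*sqrt(2)*w + 8*w - 24*sqrt(2) - 32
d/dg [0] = 0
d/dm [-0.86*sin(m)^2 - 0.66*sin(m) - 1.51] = -(1.72*sin(m) + 0.66)*cos(m)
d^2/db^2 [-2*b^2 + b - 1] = -4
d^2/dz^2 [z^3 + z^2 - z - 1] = 6*z + 2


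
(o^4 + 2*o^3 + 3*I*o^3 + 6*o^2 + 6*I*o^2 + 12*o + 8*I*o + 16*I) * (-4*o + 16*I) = -4*o^5 - 8*o^4 + 4*I*o^4 - 72*o^3 + 8*I*o^3 - 144*o^2 + 64*I*o^2 - 128*o + 128*I*o - 256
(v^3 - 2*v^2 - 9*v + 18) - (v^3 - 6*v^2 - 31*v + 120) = 4*v^2 + 22*v - 102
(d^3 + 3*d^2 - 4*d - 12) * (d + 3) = d^4 + 6*d^3 + 5*d^2 - 24*d - 36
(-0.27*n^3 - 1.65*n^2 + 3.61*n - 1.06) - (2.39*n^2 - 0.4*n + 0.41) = -0.27*n^3 - 4.04*n^2 + 4.01*n - 1.47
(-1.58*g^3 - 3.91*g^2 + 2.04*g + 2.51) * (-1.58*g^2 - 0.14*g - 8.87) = 2.4964*g^5 + 6.399*g^4 + 11.3388*g^3 + 30.4303*g^2 - 18.4462*g - 22.2637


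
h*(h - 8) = h^2 - 8*h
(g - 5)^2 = g^2 - 10*g + 25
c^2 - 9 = (c - 3)*(c + 3)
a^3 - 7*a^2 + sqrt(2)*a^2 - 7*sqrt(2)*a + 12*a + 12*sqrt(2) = (a - 4)*(a - 3)*(a + sqrt(2))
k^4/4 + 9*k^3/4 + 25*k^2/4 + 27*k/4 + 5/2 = (k/4 + 1/2)*(k + 1)^2*(k + 5)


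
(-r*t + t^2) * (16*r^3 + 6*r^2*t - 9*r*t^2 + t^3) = -16*r^4*t + 10*r^3*t^2 + 15*r^2*t^3 - 10*r*t^4 + t^5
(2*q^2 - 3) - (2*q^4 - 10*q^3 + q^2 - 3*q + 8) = -2*q^4 + 10*q^3 + q^2 + 3*q - 11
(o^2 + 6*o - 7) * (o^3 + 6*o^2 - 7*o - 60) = o^5 + 12*o^4 + 22*o^3 - 144*o^2 - 311*o + 420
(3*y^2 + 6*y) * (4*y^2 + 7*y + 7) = 12*y^4 + 45*y^3 + 63*y^2 + 42*y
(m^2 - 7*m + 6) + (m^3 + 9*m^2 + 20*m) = m^3 + 10*m^2 + 13*m + 6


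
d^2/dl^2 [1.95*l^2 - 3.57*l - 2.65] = 3.90000000000000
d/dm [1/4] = 0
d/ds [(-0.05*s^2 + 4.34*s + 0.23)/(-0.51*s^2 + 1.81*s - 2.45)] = (2.1229*s^2 + 0.4796*s - 11.0493)/(0.2601*s^4 - 1.8462*s^3 + 5.7751*s^2 - 8.869*s + 6.0025)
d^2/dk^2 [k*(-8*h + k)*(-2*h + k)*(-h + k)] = 52*h^2 - 66*h*k + 12*k^2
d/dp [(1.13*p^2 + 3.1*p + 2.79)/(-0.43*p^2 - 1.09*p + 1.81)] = (0.1013*p^2 + 6.49*p + 8.6521)/(0.1849*p^4 + 0.9374*p^3 - 0.3685*p^2 - 3.9458*p + 3.2761)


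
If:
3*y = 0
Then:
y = 0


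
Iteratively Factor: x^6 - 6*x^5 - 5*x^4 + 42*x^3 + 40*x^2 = (x)*(x^5 - 6*x^4 - 5*x^3 + 42*x^2 + 40*x) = x*(x + 2)*(x^4 - 8*x^3 + 11*x^2 + 20*x) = x*(x + 1)*(x + 2)*(x^3 - 9*x^2 + 20*x) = x*(x - 5)*(x + 1)*(x + 2)*(x^2 - 4*x) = x*(x - 5)*(x - 4)*(x + 1)*(x + 2)*(x)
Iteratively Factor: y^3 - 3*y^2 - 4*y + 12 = (y - 3)*(y^2 - 4) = (y - 3)*(y - 2)*(y + 2)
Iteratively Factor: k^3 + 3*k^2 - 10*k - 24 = (k + 2)*(k^2 + k - 12) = (k - 3)*(k + 2)*(k + 4)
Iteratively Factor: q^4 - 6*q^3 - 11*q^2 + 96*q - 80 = (q - 1)*(q^3 - 5*q^2 - 16*q + 80) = (q - 4)*(q - 1)*(q^2 - q - 20) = (q - 5)*(q - 4)*(q - 1)*(q + 4)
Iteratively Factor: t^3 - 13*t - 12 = (t - 4)*(t^2 + 4*t + 3) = (t - 4)*(t + 1)*(t + 3)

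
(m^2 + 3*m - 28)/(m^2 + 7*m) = (m - 4)/m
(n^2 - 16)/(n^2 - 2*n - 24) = (n - 4)/(n - 6)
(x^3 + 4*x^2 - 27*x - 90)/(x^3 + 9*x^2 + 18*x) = (x - 5)/x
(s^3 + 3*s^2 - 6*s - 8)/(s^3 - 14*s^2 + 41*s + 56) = (s^2 + 2*s - 8)/(s^2 - 15*s + 56)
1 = 1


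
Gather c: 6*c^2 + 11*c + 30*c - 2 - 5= 6*c^2 + 41*c - 7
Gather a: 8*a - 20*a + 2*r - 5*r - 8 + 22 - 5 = -12*a - 3*r + 9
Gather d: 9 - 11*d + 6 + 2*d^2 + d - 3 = 2*d^2 - 10*d + 12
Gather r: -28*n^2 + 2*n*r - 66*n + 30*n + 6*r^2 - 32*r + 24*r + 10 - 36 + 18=-28*n^2 - 36*n + 6*r^2 + r*(2*n - 8) - 8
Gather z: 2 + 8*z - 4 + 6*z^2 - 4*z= 6*z^2 + 4*z - 2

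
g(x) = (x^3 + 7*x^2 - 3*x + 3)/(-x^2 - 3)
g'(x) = 2*x*(x^3 + 7*x^2 - 3*x + 3)/(-x^2 - 3)^2 + (3*x^2 + 14*x - 3)/(-x^2 - 3) = (-x^4 - 12*x^2 - 36*x + 9)/(x^4 + 6*x^2 + 9)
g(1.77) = -4.10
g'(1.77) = -2.72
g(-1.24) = -3.43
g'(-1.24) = 1.59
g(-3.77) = -3.50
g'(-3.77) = -0.77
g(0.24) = -0.88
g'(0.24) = -0.04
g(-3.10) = -3.95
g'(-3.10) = -0.55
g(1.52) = -3.41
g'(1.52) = -2.79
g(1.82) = -4.24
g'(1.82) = -2.69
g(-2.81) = -4.09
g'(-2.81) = -0.40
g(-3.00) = -4.00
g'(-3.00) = -0.50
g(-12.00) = 4.63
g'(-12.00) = -1.02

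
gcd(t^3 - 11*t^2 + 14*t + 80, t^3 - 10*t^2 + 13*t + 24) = t - 8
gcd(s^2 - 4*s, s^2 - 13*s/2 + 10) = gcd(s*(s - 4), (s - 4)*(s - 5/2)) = s - 4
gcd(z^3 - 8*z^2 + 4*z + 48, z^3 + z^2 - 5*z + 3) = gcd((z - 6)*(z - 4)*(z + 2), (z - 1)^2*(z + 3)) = 1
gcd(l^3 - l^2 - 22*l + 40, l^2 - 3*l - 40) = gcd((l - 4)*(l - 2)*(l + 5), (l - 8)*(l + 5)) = l + 5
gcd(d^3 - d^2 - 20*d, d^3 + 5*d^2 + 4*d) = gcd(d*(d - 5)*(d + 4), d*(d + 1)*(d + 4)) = d^2 + 4*d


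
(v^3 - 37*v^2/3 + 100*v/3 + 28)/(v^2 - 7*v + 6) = (3*v^2 - 19*v - 14)/(3*(v - 1))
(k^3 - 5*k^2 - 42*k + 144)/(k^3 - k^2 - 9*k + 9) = (k^2 - 2*k - 48)/(k^2 + 2*k - 3)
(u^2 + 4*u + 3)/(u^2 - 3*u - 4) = (u + 3)/(u - 4)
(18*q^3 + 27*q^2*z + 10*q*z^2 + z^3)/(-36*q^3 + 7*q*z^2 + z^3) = (q + z)/(-2*q + z)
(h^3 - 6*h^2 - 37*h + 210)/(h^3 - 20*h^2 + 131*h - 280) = (h + 6)/(h - 8)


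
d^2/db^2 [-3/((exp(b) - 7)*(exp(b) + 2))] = (-12*exp(3*b) + 45*exp(2*b) - 243*exp(b) + 210)*exp(b)/(exp(6*b) - 15*exp(5*b) + 33*exp(4*b) + 295*exp(3*b) - 462*exp(2*b) - 2940*exp(b) - 2744)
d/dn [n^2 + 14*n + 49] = 2*n + 14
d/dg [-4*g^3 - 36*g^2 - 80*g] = -12*g^2 - 72*g - 80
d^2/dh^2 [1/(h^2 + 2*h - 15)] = 2*(-h^2 - 2*h + 4*(h + 1)^2 + 15)/(h^2 + 2*h - 15)^3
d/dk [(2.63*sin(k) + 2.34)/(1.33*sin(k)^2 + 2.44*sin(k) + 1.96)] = (-6.2244*sin(k) + 1.74895*cos(2*k) - 2.30375)*cos(k)/(1.33*sin(k)^2 + 2.44*sin(k) + 1.96)^2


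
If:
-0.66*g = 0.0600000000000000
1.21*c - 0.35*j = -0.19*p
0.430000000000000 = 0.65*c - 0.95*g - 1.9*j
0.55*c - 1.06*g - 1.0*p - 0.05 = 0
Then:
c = -0.06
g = -0.09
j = -0.20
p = 0.01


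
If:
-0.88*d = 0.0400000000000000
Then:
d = -0.05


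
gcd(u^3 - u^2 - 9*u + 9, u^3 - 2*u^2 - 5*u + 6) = u^2 - 4*u + 3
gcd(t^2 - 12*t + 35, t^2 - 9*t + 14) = t - 7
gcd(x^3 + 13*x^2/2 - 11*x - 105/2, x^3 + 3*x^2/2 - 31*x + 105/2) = x^2 + 4*x - 21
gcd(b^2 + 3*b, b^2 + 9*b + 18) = b + 3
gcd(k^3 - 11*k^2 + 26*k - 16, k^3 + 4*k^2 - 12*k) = k - 2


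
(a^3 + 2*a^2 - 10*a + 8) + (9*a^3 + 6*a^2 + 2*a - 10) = 10*a^3 + 8*a^2 - 8*a - 2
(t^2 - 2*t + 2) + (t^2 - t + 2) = 2*t^2 - 3*t + 4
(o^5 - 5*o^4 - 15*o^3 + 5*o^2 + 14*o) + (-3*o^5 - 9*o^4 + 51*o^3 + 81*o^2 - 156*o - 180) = -2*o^5 - 14*o^4 + 36*o^3 + 86*o^2 - 142*o - 180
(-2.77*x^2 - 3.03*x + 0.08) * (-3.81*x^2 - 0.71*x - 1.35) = 10.5537*x^4 + 13.511*x^3 + 5.586*x^2 + 4.0337*x - 0.108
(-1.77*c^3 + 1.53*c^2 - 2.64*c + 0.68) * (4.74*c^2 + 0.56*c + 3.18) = -8.3898*c^5 + 6.261*c^4 - 17.2854*c^3 + 6.6102*c^2 - 8.0144*c + 2.1624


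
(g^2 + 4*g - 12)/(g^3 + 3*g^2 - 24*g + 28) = (g + 6)/(g^2 + 5*g - 14)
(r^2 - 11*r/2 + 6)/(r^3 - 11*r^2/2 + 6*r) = 1/r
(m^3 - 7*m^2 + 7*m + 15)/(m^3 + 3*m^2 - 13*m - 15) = (m - 5)/(m + 5)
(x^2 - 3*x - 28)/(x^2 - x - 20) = (x - 7)/(x - 5)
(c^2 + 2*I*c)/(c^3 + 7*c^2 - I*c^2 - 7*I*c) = (c + 2*I)/(c^2 + c*(7 - I) - 7*I)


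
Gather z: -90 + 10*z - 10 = 10*z - 100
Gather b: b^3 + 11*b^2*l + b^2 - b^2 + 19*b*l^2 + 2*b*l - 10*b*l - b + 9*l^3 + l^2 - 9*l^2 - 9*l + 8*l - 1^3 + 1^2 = b^3 + 11*b^2*l + b*(19*l^2 - 8*l - 1) + 9*l^3 - 8*l^2 - l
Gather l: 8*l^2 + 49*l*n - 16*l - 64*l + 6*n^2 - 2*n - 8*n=8*l^2 + l*(49*n - 80) + 6*n^2 - 10*n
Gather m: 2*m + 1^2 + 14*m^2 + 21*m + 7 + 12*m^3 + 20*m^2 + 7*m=12*m^3 + 34*m^2 + 30*m + 8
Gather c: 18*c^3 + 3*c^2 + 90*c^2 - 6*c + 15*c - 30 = 18*c^3 + 93*c^2 + 9*c - 30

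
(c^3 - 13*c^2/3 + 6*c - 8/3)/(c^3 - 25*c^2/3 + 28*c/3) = (c^2 - 3*c + 2)/(c*(c - 7))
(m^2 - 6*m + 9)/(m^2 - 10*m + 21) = (m - 3)/(m - 7)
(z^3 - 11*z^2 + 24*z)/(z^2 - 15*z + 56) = z*(z - 3)/(z - 7)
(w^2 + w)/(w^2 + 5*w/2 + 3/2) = 2*w/(2*w + 3)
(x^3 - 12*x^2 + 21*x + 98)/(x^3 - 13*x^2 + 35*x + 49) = (x + 2)/(x + 1)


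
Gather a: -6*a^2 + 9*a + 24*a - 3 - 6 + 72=-6*a^2 + 33*a + 63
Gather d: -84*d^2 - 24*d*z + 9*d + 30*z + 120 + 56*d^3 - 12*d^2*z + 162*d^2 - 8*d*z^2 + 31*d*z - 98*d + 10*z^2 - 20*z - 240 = 56*d^3 + d^2*(78 - 12*z) + d*(-8*z^2 + 7*z - 89) + 10*z^2 + 10*z - 120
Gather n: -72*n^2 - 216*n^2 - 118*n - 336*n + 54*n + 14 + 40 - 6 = -288*n^2 - 400*n + 48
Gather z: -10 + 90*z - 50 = 90*z - 60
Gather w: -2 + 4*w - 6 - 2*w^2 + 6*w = -2*w^2 + 10*w - 8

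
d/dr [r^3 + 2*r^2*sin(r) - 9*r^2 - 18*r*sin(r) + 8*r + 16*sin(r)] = 2*r^2*cos(r) + 3*r^2 + 4*r*sin(r) - 18*r*cos(r) - 18*r - 18*sin(r) + 16*cos(r) + 8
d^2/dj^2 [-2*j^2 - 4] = -4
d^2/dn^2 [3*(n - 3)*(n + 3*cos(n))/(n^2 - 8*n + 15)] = 3*(-3*n^2*cos(n) + 6*n*sin(n) + 30*n*cos(n) - 30*sin(n) - 69*cos(n) + 10)/(n^3 - 15*n^2 + 75*n - 125)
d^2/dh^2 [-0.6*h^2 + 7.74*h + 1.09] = -1.20000000000000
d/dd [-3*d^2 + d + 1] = 1 - 6*d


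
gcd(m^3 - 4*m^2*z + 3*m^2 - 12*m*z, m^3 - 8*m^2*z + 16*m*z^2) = -m^2 + 4*m*z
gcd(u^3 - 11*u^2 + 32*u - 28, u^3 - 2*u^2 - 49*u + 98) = u^2 - 9*u + 14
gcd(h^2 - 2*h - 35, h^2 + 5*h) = h + 5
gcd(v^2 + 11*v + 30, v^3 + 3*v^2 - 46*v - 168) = v + 6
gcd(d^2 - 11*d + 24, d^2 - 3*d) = d - 3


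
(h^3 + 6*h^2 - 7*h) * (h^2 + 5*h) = h^5 + 11*h^4 + 23*h^3 - 35*h^2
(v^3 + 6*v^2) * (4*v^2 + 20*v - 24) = 4*v^5 + 44*v^4 + 96*v^3 - 144*v^2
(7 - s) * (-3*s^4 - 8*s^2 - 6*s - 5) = 3*s^5 - 21*s^4 + 8*s^3 - 50*s^2 - 37*s - 35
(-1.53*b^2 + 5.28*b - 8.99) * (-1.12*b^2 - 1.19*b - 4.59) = 1.7136*b^4 - 4.0929*b^3 + 10.8083*b^2 - 13.5371*b + 41.2641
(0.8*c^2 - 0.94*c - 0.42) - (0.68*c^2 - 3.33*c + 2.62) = 0.12*c^2 + 2.39*c - 3.04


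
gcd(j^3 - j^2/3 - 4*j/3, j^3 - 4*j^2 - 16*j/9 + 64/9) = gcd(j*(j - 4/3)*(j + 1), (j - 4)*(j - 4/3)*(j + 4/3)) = j - 4/3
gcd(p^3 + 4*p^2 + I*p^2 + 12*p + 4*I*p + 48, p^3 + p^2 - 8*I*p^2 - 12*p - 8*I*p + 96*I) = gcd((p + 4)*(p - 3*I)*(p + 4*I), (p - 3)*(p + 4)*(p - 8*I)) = p + 4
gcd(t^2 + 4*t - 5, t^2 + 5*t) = t + 5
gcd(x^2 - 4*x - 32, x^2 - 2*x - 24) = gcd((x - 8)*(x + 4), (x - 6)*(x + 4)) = x + 4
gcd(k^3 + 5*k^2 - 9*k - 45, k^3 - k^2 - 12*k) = k + 3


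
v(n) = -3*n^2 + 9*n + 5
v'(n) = 9 - 6*n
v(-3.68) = -68.75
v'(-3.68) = 31.08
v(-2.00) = -25.00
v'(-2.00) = 21.00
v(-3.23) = -55.37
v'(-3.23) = 28.38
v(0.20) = 6.68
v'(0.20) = 7.80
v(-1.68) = -18.59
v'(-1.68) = 19.08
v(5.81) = -43.98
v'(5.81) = -25.86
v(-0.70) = -2.77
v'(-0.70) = 13.20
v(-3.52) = -63.85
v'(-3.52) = 30.12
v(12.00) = -319.00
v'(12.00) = -63.00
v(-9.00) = -319.00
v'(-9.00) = 63.00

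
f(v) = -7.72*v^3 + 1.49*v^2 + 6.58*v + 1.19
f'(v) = -23.16*v^2 + 2.98*v + 6.58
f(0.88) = 2.87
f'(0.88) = -8.73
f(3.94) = -421.93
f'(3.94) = -341.21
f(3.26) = -228.99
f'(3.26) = -229.84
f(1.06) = 0.64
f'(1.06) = -16.28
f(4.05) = -460.56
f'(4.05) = -361.23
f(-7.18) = 2888.29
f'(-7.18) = -1208.77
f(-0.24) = -0.20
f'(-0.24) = 4.53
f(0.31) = 3.14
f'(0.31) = 5.28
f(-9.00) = 5690.54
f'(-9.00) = -1896.20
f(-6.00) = 1682.87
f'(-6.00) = -845.06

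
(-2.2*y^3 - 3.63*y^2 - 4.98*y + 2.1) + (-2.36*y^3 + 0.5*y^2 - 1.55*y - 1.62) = -4.56*y^3 - 3.13*y^2 - 6.53*y + 0.48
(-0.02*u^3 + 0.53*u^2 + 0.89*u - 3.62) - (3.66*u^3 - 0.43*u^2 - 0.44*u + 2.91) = -3.68*u^3 + 0.96*u^2 + 1.33*u - 6.53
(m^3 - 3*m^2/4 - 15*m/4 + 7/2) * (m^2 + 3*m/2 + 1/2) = m^5 + 3*m^4/4 - 35*m^3/8 - 5*m^2/2 + 27*m/8 + 7/4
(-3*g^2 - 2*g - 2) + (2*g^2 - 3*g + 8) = -g^2 - 5*g + 6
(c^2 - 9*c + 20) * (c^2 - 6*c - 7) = c^4 - 15*c^3 + 67*c^2 - 57*c - 140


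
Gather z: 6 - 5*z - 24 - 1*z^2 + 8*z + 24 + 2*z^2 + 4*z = z^2 + 7*z + 6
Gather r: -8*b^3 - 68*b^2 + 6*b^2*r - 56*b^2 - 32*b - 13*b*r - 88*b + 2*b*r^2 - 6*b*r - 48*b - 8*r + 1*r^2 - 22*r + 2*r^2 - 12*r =-8*b^3 - 124*b^2 - 168*b + r^2*(2*b + 3) + r*(6*b^2 - 19*b - 42)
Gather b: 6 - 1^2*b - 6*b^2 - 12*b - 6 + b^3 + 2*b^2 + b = b^3 - 4*b^2 - 12*b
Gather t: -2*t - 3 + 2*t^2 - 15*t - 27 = 2*t^2 - 17*t - 30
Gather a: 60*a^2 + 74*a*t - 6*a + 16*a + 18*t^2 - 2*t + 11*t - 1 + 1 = 60*a^2 + a*(74*t + 10) + 18*t^2 + 9*t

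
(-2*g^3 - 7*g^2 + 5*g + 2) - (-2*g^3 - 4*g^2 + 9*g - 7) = -3*g^2 - 4*g + 9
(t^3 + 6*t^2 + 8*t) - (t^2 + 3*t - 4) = t^3 + 5*t^2 + 5*t + 4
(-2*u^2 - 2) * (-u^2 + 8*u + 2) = 2*u^4 - 16*u^3 - 2*u^2 - 16*u - 4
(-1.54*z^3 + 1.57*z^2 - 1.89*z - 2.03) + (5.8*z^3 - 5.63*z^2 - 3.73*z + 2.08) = 4.26*z^3 - 4.06*z^2 - 5.62*z + 0.0500000000000003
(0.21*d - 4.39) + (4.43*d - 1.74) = 4.64*d - 6.13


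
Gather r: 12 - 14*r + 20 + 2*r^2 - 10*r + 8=2*r^2 - 24*r + 40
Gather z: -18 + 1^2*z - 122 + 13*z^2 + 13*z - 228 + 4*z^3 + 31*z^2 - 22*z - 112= 4*z^3 + 44*z^2 - 8*z - 480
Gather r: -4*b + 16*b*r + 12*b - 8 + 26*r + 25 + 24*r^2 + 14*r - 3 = 8*b + 24*r^2 + r*(16*b + 40) + 14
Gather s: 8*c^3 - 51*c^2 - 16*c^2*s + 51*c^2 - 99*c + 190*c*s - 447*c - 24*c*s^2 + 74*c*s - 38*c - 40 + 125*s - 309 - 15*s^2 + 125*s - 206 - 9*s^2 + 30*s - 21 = 8*c^3 - 584*c + s^2*(-24*c - 24) + s*(-16*c^2 + 264*c + 280) - 576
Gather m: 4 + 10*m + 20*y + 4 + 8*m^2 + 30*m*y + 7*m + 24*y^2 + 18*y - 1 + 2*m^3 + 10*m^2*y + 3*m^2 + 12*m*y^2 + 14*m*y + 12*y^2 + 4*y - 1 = 2*m^3 + m^2*(10*y + 11) + m*(12*y^2 + 44*y + 17) + 36*y^2 + 42*y + 6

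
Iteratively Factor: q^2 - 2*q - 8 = (q + 2)*(q - 4)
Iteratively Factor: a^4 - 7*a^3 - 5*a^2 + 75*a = (a - 5)*(a^3 - 2*a^2 - 15*a) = a*(a - 5)*(a^2 - 2*a - 15) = a*(a - 5)^2*(a + 3)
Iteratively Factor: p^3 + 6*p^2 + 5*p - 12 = (p + 4)*(p^2 + 2*p - 3) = (p - 1)*(p + 4)*(p + 3)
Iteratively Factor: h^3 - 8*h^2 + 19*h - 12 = (h - 3)*(h^2 - 5*h + 4) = (h - 4)*(h - 3)*(h - 1)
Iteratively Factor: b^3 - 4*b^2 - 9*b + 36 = (b - 4)*(b^2 - 9) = (b - 4)*(b + 3)*(b - 3)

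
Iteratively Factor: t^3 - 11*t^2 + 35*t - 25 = (t - 5)*(t^2 - 6*t + 5) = (t - 5)^2*(t - 1)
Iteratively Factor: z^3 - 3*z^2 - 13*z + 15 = (z - 1)*(z^2 - 2*z - 15) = (z - 1)*(z + 3)*(z - 5)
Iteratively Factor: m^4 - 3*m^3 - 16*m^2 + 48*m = (m - 4)*(m^3 + m^2 - 12*m) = (m - 4)*(m + 4)*(m^2 - 3*m) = m*(m - 4)*(m + 4)*(m - 3)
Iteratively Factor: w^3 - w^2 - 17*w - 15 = (w + 1)*(w^2 - 2*w - 15) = (w - 5)*(w + 1)*(w + 3)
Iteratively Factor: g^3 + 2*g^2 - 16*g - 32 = (g - 4)*(g^2 + 6*g + 8) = (g - 4)*(g + 2)*(g + 4)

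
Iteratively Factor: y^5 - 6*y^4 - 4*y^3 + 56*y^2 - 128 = (y + 2)*(y^4 - 8*y^3 + 12*y^2 + 32*y - 64) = (y + 2)^2*(y^3 - 10*y^2 + 32*y - 32) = (y - 4)*(y + 2)^2*(y^2 - 6*y + 8) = (y - 4)*(y - 2)*(y + 2)^2*(y - 4)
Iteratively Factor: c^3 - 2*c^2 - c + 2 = (c - 1)*(c^2 - c - 2) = (c - 2)*(c - 1)*(c + 1)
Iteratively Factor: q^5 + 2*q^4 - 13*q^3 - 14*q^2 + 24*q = (q)*(q^4 + 2*q^3 - 13*q^2 - 14*q + 24) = q*(q + 4)*(q^3 - 2*q^2 - 5*q + 6) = q*(q + 2)*(q + 4)*(q^2 - 4*q + 3) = q*(q - 1)*(q + 2)*(q + 4)*(q - 3)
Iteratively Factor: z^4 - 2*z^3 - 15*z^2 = (z + 3)*(z^3 - 5*z^2) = z*(z + 3)*(z^2 - 5*z) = z^2*(z + 3)*(z - 5)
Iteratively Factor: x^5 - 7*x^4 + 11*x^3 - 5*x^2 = (x - 5)*(x^4 - 2*x^3 + x^2) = (x - 5)*(x - 1)*(x^3 - x^2) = x*(x - 5)*(x - 1)*(x^2 - x) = x^2*(x - 5)*(x - 1)*(x - 1)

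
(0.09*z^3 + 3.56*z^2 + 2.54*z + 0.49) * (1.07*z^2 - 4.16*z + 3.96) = 0.0963*z^5 + 3.4348*z^4 - 11.7354*z^3 + 4.0555*z^2 + 8.02*z + 1.9404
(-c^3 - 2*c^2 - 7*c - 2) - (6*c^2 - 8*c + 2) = -c^3 - 8*c^2 + c - 4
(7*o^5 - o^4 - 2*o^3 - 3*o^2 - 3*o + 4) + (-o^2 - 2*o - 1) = 7*o^5 - o^4 - 2*o^3 - 4*o^2 - 5*o + 3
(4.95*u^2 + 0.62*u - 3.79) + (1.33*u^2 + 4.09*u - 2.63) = 6.28*u^2 + 4.71*u - 6.42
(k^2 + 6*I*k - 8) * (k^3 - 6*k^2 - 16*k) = k^5 - 6*k^4 + 6*I*k^4 - 24*k^3 - 36*I*k^3 + 48*k^2 - 96*I*k^2 + 128*k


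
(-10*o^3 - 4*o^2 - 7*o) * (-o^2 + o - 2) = 10*o^5 - 6*o^4 + 23*o^3 + o^2 + 14*o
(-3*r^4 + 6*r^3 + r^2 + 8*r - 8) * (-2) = 6*r^4 - 12*r^3 - 2*r^2 - 16*r + 16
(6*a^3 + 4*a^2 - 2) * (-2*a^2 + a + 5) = -12*a^5 - 2*a^4 + 34*a^3 + 24*a^2 - 2*a - 10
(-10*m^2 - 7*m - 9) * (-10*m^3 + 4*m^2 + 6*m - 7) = 100*m^5 + 30*m^4 + 2*m^3 - 8*m^2 - 5*m + 63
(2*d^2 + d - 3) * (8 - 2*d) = -4*d^3 + 14*d^2 + 14*d - 24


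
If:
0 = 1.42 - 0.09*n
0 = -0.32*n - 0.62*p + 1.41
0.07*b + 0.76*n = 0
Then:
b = -171.30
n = 15.78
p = -5.87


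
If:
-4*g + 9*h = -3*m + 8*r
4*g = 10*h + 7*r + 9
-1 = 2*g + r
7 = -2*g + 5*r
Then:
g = -1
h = -2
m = 22/3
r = 1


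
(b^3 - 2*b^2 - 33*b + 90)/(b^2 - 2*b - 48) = (b^2 - 8*b + 15)/(b - 8)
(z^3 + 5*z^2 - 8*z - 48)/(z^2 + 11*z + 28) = (z^2 + z - 12)/(z + 7)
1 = 1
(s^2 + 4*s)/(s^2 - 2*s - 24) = s/(s - 6)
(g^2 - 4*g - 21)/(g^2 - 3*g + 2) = (g^2 - 4*g - 21)/(g^2 - 3*g + 2)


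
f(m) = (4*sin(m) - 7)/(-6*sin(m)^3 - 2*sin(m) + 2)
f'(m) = (18*sin(m)^2*cos(m) + 2*cos(m))*(4*sin(m) - 7)/(-6*sin(m)^3 - 2*sin(m) + 2)^2 + 4*cos(m)/(-6*sin(m)^3 - 2*sin(m) + 2)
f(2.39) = 3.35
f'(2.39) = 22.21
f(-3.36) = -4.07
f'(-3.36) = 4.92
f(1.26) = 0.63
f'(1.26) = -0.93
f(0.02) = -3.53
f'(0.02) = -1.57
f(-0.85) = -1.65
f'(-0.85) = -1.76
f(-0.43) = -2.65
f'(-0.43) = -2.67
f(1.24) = 0.65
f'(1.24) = -1.03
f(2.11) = 1.02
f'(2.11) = 2.86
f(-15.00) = -1.94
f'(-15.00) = 2.25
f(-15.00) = -1.94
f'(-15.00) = 2.25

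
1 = 1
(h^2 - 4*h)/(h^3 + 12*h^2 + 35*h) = (h - 4)/(h^2 + 12*h + 35)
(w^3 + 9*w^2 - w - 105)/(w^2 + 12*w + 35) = w - 3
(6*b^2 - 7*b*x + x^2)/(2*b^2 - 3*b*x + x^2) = (-6*b + x)/(-2*b + x)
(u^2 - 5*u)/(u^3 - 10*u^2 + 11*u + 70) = u/(u^2 - 5*u - 14)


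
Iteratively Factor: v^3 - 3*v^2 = (v - 3)*(v^2) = v*(v - 3)*(v)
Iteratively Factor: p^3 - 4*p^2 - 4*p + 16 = (p - 2)*(p^2 - 2*p - 8) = (p - 2)*(p + 2)*(p - 4)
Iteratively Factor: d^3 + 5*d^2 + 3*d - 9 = (d - 1)*(d^2 + 6*d + 9) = (d - 1)*(d + 3)*(d + 3)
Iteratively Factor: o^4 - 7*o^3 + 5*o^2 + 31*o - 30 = (o - 3)*(o^3 - 4*o^2 - 7*o + 10) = (o - 3)*(o + 2)*(o^2 - 6*o + 5) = (o - 3)*(o - 1)*(o + 2)*(o - 5)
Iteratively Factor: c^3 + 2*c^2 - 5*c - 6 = (c + 3)*(c^2 - c - 2) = (c + 1)*(c + 3)*(c - 2)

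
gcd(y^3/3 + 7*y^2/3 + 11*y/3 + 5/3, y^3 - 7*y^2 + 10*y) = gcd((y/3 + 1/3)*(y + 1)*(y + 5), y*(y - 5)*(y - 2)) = 1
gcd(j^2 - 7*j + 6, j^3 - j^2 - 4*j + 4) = j - 1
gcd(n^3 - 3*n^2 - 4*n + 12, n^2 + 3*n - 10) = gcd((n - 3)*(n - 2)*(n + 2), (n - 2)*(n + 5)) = n - 2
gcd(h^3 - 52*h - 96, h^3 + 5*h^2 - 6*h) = h + 6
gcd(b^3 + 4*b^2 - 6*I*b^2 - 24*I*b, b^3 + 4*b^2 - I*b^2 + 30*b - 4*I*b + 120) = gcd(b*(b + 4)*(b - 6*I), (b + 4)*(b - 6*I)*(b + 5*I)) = b^2 + b*(4 - 6*I) - 24*I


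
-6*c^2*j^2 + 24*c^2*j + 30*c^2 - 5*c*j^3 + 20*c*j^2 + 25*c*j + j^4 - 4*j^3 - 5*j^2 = (-6*c + j)*(c + j)*(j - 5)*(j + 1)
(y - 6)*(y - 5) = y^2 - 11*y + 30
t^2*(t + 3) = t^3 + 3*t^2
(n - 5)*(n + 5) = n^2 - 25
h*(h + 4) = h^2 + 4*h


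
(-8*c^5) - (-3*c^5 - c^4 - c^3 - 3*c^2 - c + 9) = -5*c^5 + c^4 + c^3 + 3*c^2 + c - 9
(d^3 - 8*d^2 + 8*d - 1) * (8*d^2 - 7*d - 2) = 8*d^5 - 71*d^4 + 118*d^3 - 48*d^2 - 9*d + 2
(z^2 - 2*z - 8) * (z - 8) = z^3 - 10*z^2 + 8*z + 64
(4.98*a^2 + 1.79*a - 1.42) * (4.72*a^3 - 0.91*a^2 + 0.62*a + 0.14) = 23.5056*a^5 + 3.917*a^4 - 5.2437*a^3 + 3.0992*a^2 - 0.6298*a - 0.1988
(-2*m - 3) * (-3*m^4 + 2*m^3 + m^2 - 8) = 6*m^5 + 5*m^4 - 8*m^3 - 3*m^2 + 16*m + 24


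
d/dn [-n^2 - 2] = -2*n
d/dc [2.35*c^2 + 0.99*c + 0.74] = 4.7*c + 0.99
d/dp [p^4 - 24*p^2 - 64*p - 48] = 4*p^3 - 48*p - 64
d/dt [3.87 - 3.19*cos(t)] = 3.19*sin(t)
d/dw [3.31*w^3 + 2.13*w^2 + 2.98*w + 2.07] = 9.93*w^2 + 4.26*w + 2.98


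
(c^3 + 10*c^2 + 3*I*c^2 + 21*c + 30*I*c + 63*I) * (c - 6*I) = c^4 + 10*c^3 - 3*I*c^3 + 39*c^2 - 30*I*c^2 + 180*c - 63*I*c + 378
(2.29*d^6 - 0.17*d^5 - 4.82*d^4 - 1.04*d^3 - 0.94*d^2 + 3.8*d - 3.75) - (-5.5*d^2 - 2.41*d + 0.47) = 2.29*d^6 - 0.17*d^5 - 4.82*d^4 - 1.04*d^3 + 4.56*d^2 + 6.21*d - 4.22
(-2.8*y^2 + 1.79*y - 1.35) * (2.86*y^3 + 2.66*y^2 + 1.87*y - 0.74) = -8.008*y^5 - 2.3286*y^4 - 4.3356*y^3 + 1.8283*y^2 - 3.8491*y + 0.999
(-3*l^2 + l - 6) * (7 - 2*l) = 6*l^3 - 23*l^2 + 19*l - 42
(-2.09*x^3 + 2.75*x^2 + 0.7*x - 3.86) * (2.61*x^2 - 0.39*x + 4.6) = -5.4549*x^5 + 7.9926*x^4 - 8.8595*x^3 + 2.3024*x^2 + 4.7254*x - 17.756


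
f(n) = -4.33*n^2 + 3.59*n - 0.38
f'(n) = 3.59 - 8.66*n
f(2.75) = -23.25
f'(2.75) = -20.22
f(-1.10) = -9.57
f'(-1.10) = 13.12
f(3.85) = -50.74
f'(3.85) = -29.75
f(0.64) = 0.14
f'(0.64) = -1.95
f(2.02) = -10.80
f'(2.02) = -13.90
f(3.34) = -36.69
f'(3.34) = -25.33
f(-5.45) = -148.56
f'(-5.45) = 50.79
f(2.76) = -23.46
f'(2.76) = -20.31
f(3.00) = -28.58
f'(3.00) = -22.39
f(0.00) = -0.38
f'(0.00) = 3.59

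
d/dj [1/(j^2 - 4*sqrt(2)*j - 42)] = 2*(-j + 2*sqrt(2))/(-j^2 + 4*sqrt(2)*j + 42)^2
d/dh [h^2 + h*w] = 2*h + w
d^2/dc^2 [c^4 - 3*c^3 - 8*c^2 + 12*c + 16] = 12*c^2 - 18*c - 16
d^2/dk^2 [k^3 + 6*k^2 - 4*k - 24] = 6*k + 12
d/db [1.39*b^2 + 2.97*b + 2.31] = 2.78*b + 2.97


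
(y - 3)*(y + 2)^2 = y^3 + y^2 - 8*y - 12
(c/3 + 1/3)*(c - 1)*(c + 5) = c^3/3 + 5*c^2/3 - c/3 - 5/3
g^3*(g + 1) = g^4 + g^3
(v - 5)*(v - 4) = v^2 - 9*v + 20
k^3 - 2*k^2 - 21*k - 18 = (k - 6)*(k + 1)*(k + 3)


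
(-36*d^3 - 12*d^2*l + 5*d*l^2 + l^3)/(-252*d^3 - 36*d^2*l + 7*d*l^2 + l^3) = (6*d^2 + d*l - l^2)/(42*d^2 - d*l - l^2)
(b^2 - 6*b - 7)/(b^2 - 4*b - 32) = (-b^2 + 6*b + 7)/(-b^2 + 4*b + 32)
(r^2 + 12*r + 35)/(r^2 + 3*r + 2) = (r^2 + 12*r + 35)/(r^2 + 3*r + 2)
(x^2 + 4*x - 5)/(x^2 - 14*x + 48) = (x^2 + 4*x - 5)/(x^2 - 14*x + 48)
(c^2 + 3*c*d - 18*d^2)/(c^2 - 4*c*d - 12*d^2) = (-c^2 - 3*c*d + 18*d^2)/(-c^2 + 4*c*d + 12*d^2)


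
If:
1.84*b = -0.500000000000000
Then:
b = -0.27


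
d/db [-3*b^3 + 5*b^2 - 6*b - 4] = -9*b^2 + 10*b - 6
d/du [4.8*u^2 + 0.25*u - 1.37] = 9.6*u + 0.25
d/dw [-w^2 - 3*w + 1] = -2*w - 3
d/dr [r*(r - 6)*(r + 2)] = 3*r^2 - 8*r - 12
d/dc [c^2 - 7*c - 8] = 2*c - 7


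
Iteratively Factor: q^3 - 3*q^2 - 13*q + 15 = (q - 5)*(q^2 + 2*q - 3) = (q - 5)*(q - 1)*(q + 3)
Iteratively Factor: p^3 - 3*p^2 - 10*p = (p)*(p^2 - 3*p - 10) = p*(p + 2)*(p - 5)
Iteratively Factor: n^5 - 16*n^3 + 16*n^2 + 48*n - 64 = (n - 2)*(n^4 + 2*n^3 - 12*n^2 - 8*n + 32) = (n - 2)^2*(n^3 + 4*n^2 - 4*n - 16) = (n - 2)^2*(n + 2)*(n^2 + 2*n - 8) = (n - 2)^2*(n + 2)*(n + 4)*(n - 2)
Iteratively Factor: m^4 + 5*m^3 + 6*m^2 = (m + 3)*(m^3 + 2*m^2) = m*(m + 3)*(m^2 + 2*m) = m^2*(m + 3)*(m + 2)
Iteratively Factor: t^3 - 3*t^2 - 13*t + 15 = (t - 5)*(t^2 + 2*t - 3) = (t - 5)*(t - 1)*(t + 3)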